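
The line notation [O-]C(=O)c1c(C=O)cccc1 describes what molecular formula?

C8H5O3-

Heavy atoms from the SMILES: 8 C, 3 O.
Implicit hydrogens by atom environment:
  4 × C (aromatic): 1 H each → 4
  2 × C (aromatic): no H
  2 × O: no H
  1 × C: 1 H
  1 × C: no H
  1 × O (charge -1): no H
  Total hydrogens = 5.
Net charge -1.
Molecular formula: C8H5O3-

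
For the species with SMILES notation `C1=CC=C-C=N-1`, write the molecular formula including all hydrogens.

Heavy atoms from the SMILES: 5 C, 1 N.
Implicit hydrogens by atom environment:
  5 × C (aromatic): 1 H each → 5
  1 × N (aromatic): no H
  Total hydrogens = 5.
Molecular formula: C5H5N

C5H5N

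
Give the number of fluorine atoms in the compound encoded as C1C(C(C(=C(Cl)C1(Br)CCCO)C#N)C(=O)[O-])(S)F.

The symbol for fluorine appears 1 time in the SMILES.

1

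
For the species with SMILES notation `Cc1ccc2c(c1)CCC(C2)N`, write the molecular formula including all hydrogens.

C11H15N

Heavy atoms from the SMILES: 11 C, 1 N.
Implicit hydrogens by atom environment:
  3 × C: 2 H each → 6
  3 × C (aromatic): 1 H each → 3
  3 × C (aromatic): no H
  1 × C: 3 H
  1 × C: 1 H
  1 × N: 2 H
  Total hydrogens = 15.
Molecular formula: C11H15N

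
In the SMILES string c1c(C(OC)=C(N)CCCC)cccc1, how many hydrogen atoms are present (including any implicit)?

19

Hydrogens are implicit in SMILES; fill each atom to its normal valence:
  5 × C (aromatic): 1 H each → 5
  3 × C: 2 H each → 6
  2 × C: 3 H each → 6
  2 × C: no H
  1 × C (aromatic): no H
  1 × N: 2 H
  1 × O: no H
  Total hydrogens = 19.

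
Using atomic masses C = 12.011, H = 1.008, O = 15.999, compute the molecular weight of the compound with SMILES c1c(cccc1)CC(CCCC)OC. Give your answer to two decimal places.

192.30

Molecular formula: C13H20O.
M = 13×12.011 + 20×1.008 + 1×15.999 = 192.30 g/mol.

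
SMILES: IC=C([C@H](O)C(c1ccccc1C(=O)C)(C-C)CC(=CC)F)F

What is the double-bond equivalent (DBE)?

7

Molecular formula from the SMILES: C18H21F2IO2.
DoU = (2C + 2 + N − H − X)/2 = (2·18 + 2 + 0 − 21 − 3)/2 = 14/2 = 7.
(Structurally: 1 ring(s) + 6 π bond(s) = 7.)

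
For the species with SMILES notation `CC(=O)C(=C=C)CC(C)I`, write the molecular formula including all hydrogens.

C8H11IO

Heavy atoms from the SMILES: 8 C, 1 I, 1 O.
Implicit hydrogens by atom environment:
  3 × C: no H
  2 × C: 3 H each → 6
  2 × C: 2 H each → 4
  1 × C: 1 H
  1 × I: no H
  1 × O: no H
  Total hydrogens = 11.
Molecular formula: C8H11IO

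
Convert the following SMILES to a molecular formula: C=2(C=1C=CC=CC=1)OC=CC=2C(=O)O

C11H8O3

Heavy atoms from the SMILES: 11 C, 3 O.
Implicit hydrogens by atom environment:
  7 × C (aromatic): 1 H each → 7
  3 × C (aromatic): no H
  1 × C: no H
  1 × O: 1 H
  1 × O (aromatic): no H
  1 × O: no H
  Total hydrogens = 8.
Molecular formula: C11H8O3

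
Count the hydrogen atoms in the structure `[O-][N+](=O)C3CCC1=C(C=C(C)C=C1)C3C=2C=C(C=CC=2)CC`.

21

Hydrogens are implicit in SMILES; fill each atom to its normal valence:
  7 × C (aromatic): 1 H each → 7
  5 × C (aromatic): no H
  3 × C: 2 H each → 6
  2 × C: 3 H each → 6
  2 × C: 1 H each → 2
  1 × N (charge +1): no H
  1 × O: no H
  1 × O (charge -1): no H
  Total hydrogens = 21.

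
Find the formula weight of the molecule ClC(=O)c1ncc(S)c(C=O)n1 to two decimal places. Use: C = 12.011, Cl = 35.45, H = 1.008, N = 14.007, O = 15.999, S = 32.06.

202.61

Molecular formula: C6H3ClN2O2S.
M = 6×12.011 + 1×35.45 + 3×1.008 + 2×14.007 + 2×15.999 + 1×32.06 = 202.61 g/mol.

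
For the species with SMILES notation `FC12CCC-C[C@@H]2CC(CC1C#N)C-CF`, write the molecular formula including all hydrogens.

C13H19F2N

Heavy atoms from the SMILES: 13 C, 2 F, 1 N.
Implicit hydrogens by atom environment:
  8 × C: 2 H each → 16
  3 × C: 1 H each → 3
  2 × C: no H
  2 × F: no H
  1 × N: no H
  Total hydrogens = 19.
Molecular formula: C13H19F2N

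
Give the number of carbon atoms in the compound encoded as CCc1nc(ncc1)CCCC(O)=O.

10

The symbol for carbon appears 10 times in the SMILES. Lowercase c denotes aromatic carbon and counts toward C.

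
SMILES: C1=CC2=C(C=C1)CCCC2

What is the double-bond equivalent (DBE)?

5

Molecular formula from the SMILES: C10H12.
DoU = (2C + 2 + N − H − X)/2 = (2·10 + 2 + 0 − 12 − 0)/2 = 10/2 = 5.
(Structurally: 2 ring(s) + 3 π bond(s) = 5.)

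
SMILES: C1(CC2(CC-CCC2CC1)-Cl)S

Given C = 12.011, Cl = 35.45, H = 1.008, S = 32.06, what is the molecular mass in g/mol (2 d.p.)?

Molecular formula: C10H17ClS.
M = 10×12.011 + 1×35.45 + 17×1.008 + 1×32.06 = 204.76 g/mol.

204.76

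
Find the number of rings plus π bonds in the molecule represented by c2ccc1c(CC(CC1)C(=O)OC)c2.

6

Molecular formula from the SMILES: C12H14O2.
DoU = (2C + 2 + N − H − X)/2 = (2·12 + 2 + 0 − 14 − 0)/2 = 12/2 = 6.
(Structurally: 2 ring(s) + 4 π bond(s) = 6.)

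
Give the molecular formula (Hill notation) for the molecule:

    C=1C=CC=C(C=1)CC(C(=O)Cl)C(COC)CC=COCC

Heavy atoms from the SMILES: 17 C, 1 Cl, 3 O.
Implicit hydrogens by atom environment:
  5 × C (aromatic): 1 H each → 5
  4 × C: 2 H each → 8
  4 × C: 1 H each → 4
  3 × O: no H
  2 × C: 3 H each → 6
  1 × C: no H
  1 × C (aromatic): no H
  1 × Cl: no H
  Total hydrogens = 23.
Molecular formula: C17H23ClO3

C17H23ClO3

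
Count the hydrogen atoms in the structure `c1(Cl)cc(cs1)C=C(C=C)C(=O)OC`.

9

Hydrogens are implicit in SMILES; fill each atom to its normal valence:
  2 × C (aromatic): 1 H each → 2
  2 × C: 1 H each → 2
  2 × C (aromatic): no H
  2 × C: no H
  2 × O: no H
  1 × C: 3 H
  1 × C: 2 H
  1 × Cl: no H
  1 × S (aromatic): no H
  Total hydrogens = 9.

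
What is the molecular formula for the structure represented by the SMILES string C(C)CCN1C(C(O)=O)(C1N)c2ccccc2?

C13H18N2O2

Heavy atoms from the SMILES: 13 C, 2 N, 2 O.
Implicit hydrogens by atom environment:
  5 × C (aromatic): 1 H each → 5
  3 × C: 2 H each → 6
  2 × C: no H
  1 × C: 3 H
  1 × C: 1 H
  1 × C (aromatic): no H
  1 × N: 2 H
  1 × N: no H
  1 × O: 1 H
  1 × O: no H
  Total hydrogens = 18.
Molecular formula: C13H18N2O2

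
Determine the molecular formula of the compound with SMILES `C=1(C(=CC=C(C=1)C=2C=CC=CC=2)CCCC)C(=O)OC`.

Heavy atoms from the SMILES: 18 C, 2 O.
Implicit hydrogens by atom environment:
  8 × C (aromatic): 1 H each → 8
  4 × C (aromatic): no H
  3 × C: 2 H each → 6
  2 × C: 3 H each → 6
  2 × O: no H
  1 × C: no H
  Total hydrogens = 20.
Molecular formula: C18H20O2

C18H20O2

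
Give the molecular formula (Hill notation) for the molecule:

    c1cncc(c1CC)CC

Heavy atoms from the SMILES: 9 C, 1 N.
Implicit hydrogens by atom environment:
  3 × C (aromatic): 1 H each → 3
  2 × C: 3 H each → 6
  2 × C: 2 H each → 4
  2 × C (aromatic): no H
  1 × N (aromatic): no H
  Total hydrogens = 13.
Molecular formula: C9H13N

C9H13N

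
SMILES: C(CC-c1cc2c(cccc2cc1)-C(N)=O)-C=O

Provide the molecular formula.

C15H15NO2

Heavy atoms from the SMILES: 15 C, 1 N, 2 O.
Implicit hydrogens by atom environment:
  6 × C (aromatic): 1 H each → 6
  4 × C (aromatic): no H
  3 × C: 2 H each → 6
  2 × O: no H
  1 × C: 1 H
  1 × C: no H
  1 × N: 2 H
  Total hydrogens = 15.
Molecular formula: C15H15NO2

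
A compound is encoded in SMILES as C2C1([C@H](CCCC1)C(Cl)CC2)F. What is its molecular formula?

Heavy atoms from the SMILES: 10 C, 1 Cl, 1 F.
Implicit hydrogens by atom environment:
  7 × C: 2 H each → 14
  2 × C: 1 H each → 2
  1 × C: no H
  1 × Cl: no H
  1 × F: no H
  Total hydrogens = 16.
Molecular formula: C10H16ClF

C10H16ClF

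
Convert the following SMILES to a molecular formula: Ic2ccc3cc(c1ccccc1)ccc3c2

Heavy atoms from the SMILES: 16 C, 1 I.
Implicit hydrogens by atom environment:
  11 × C (aromatic): 1 H each → 11
  5 × C (aromatic): no H
  1 × I: no H
  Total hydrogens = 11.
Molecular formula: C16H11I

C16H11I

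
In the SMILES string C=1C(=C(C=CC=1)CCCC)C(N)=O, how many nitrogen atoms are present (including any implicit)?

The symbol for nitrogen appears 1 time in the SMILES.

1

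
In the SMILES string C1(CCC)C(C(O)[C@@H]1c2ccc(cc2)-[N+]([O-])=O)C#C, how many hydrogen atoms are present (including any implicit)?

Hydrogens are implicit in SMILES; fill each atom to its normal valence:
  5 × C: 1 H each → 5
  4 × C (aromatic): 1 H each → 4
  2 × C: 2 H each → 4
  2 × C (aromatic): no H
  1 × C: 3 H
  1 × C: no H
  1 × N (charge +1): no H
  1 × O: 1 H
  1 × O: no H
  1 × O (charge -1): no H
  Total hydrogens = 17.

17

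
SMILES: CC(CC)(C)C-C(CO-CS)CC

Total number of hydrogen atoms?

24

Hydrogens are implicit in SMILES; fill each atom to its normal valence:
  5 × C: 2 H each → 10
  4 × C: 3 H each → 12
  1 × C: 1 H
  1 × C: no H
  1 × O: no H
  1 × S: 1 H
  Total hydrogens = 24.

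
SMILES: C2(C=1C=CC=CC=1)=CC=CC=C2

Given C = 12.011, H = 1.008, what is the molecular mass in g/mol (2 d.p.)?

154.21

Molecular formula: C12H10.
M = 12×12.011 + 10×1.008 = 154.21 g/mol.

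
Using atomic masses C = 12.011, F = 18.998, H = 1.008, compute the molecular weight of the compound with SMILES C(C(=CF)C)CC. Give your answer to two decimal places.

102.15

Molecular formula: C6H11F.
M = 6×12.011 + 1×18.998 + 11×1.008 = 102.15 g/mol.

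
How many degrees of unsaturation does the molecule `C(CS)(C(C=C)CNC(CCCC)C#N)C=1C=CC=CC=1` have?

Molecular formula from the SMILES: C18H26N2S.
DoU = (2C + 2 + N − H − X)/2 = (2·18 + 2 + 2 − 26 − 0)/2 = 14/2 = 7.
(Structurally: 1 ring(s) + 6 π bond(s) = 7.)

7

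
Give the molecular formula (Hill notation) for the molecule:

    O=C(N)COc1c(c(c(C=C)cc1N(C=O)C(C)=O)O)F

C13H13FN2O5

Heavy atoms from the SMILES: 13 C, 1 F, 2 N, 5 O.
Implicit hydrogens by atom environment:
  5 × C (aromatic): no H
  4 × O: no H
  2 × C: 2 H each → 4
  2 × C: 1 H each → 2
  2 × C: no H
  1 × C: 3 H
  1 × C (aromatic): 1 H
  1 × F: no H
  1 × N: 2 H
  1 × N: no H
  1 × O: 1 H
  Total hydrogens = 13.
Molecular formula: C13H13FN2O5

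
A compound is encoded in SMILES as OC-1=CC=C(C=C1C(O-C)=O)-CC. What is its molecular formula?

C10H12O3

Heavy atoms from the SMILES: 10 C, 3 O.
Implicit hydrogens by atom environment:
  3 × C (aromatic): 1 H each → 3
  3 × C (aromatic): no H
  2 × C: 3 H each → 6
  2 × O: no H
  1 × C: 2 H
  1 × C: no H
  1 × O: 1 H
  Total hydrogens = 12.
Molecular formula: C10H12O3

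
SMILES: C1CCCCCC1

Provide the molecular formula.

Heavy atoms from the SMILES: 7 C.
Implicit hydrogens by atom environment:
  7 × C: 2 H each → 14
  Total hydrogens = 14.
Molecular formula: C7H14

C7H14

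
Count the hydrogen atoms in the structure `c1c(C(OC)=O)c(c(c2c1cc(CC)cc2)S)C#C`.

14

Hydrogens are implicit in SMILES; fill each atom to its normal valence:
  6 × C (aromatic): no H
  4 × C (aromatic): 1 H each → 4
  2 × C: 3 H each → 6
  2 × C: no H
  2 × O: no H
  1 × C: 2 H
  1 × C: 1 H
  1 × S: 1 H
  Total hydrogens = 14.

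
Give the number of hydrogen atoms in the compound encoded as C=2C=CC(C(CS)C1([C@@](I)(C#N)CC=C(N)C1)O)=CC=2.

Hydrogens are implicit in SMILES; fill each atom to its normal valence:
  5 × C (aromatic): 1 H each → 5
  4 × C: no H
  3 × C: 2 H each → 6
  2 × C: 1 H each → 2
  1 × C (aromatic): no H
  1 × I: no H
  1 × N: 2 H
  1 × N: no H
  1 × O: 1 H
  1 × S: 1 H
  Total hydrogens = 17.

17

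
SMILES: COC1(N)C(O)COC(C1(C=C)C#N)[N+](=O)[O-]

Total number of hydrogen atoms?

Hydrogens are implicit in SMILES; fill each atom to its normal valence:
  3 × C: 1 H each → 3
  3 × C: no H
  3 × O: no H
  2 × C: 2 H each → 4
  1 × C: 3 H
  1 × N: 2 H
  1 × N: no H
  1 × N (charge +1): no H
  1 × O: 1 H
  1 × O (charge -1): no H
  Total hydrogens = 13.

13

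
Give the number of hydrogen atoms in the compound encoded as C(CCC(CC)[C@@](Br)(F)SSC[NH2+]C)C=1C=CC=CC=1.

Hydrogens are implicit in SMILES; fill each atom to its normal valence:
  5 × C: 2 H each → 10
  5 × C (aromatic): 1 H each → 5
  2 × C: 3 H each → 6
  2 × S: no H
  1 × Br: no H
  1 × C: 1 H
  1 × C: no H
  1 × C (aromatic): no H
  1 × F: no H
  1 × N (charge +1): 2 H
  Total hydrogens = 24.

24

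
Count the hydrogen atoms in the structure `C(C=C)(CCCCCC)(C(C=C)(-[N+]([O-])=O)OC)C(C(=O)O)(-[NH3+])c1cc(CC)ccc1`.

Hydrogens are implicit in SMILES; fill each atom to its normal valence:
  8 × C: 2 H each → 16
  4 × C (aromatic): 1 H each → 4
  4 × C: no H
  3 × C: 3 H each → 9
  3 × O: no H
  2 × C: 1 H each → 2
  2 × C (aromatic): no H
  1 × N (charge +1): 3 H
  1 × N (charge +1): no H
  1 × O: 1 H
  1 × O (charge -1): no H
  Total hydrogens = 35.

35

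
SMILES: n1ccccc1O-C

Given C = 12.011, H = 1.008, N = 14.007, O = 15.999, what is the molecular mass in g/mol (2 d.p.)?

109.13

Molecular formula: C6H7NO.
M = 6×12.011 + 7×1.008 + 1×14.007 + 1×15.999 = 109.13 g/mol.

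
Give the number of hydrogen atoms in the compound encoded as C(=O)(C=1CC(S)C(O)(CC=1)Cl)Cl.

Hydrogens are implicit in SMILES; fill each atom to its normal valence:
  3 × C: no H
  2 × C: 2 H each → 4
  2 × C: 1 H each → 2
  2 × Cl: no H
  1 × O: 1 H
  1 × O: no H
  1 × S: 1 H
  Total hydrogens = 8.

8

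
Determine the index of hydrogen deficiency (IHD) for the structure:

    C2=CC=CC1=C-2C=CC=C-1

7

Molecular formula from the SMILES: C10H8.
DoU = (2C + 2 + N − H − X)/2 = (2·10 + 2 + 0 − 8 − 0)/2 = 14/2 = 7.
(Structurally: 2 ring(s) + 5 π bond(s) = 7.)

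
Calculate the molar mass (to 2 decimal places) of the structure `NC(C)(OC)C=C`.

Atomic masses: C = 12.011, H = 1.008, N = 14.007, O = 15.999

101.15

Molecular formula: C5H11NO.
M = 5×12.011 + 11×1.008 + 1×14.007 + 1×15.999 = 101.15 g/mol.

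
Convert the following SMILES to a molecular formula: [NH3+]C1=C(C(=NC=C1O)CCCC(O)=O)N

Heavy atoms from the SMILES: 9 C, 3 N, 3 O.
Implicit hydrogens by atom environment:
  4 × C (aromatic): no H
  3 × C: 2 H each → 6
  2 × O: 1 H each → 2
  1 × C (aromatic): 1 H
  1 × C: no H
  1 × N (charge +1): 3 H
  1 × N: 2 H
  1 × N (aromatic): no H
  1 × O: no H
  Total hydrogens = 14.
Net charge +1.
Molecular formula: C9H14N3O3+

C9H14N3O3+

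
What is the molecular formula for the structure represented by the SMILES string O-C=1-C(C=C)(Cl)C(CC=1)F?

C7H8ClFO

Heavy atoms from the SMILES: 7 C, 1 Cl, 1 F, 1 O.
Implicit hydrogens by atom environment:
  3 × C: 1 H each → 3
  2 × C: 2 H each → 4
  2 × C: no H
  1 × Cl: no H
  1 × F: no H
  1 × O: 1 H
  Total hydrogens = 8.
Molecular formula: C7H8ClFO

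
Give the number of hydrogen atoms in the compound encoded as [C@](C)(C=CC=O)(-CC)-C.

Hydrogens are implicit in SMILES; fill each atom to its normal valence:
  3 × C: 3 H each → 9
  3 × C: 1 H each → 3
  1 × C: 2 H
  1 × C: no H
  1 × O: no H
  Total hydrogens = 14.

14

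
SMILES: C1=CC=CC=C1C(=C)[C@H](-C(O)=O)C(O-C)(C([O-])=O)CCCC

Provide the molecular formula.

Heavy atoms from the SMILES: 17 C, 5 O.
Implicit hydrogens by atom environment:
  5 × C (aromatic): 1 H each → 5
  4 × C: 2 H each → 8
  4 × C: no H
  3 × O: no H
  2 × C: 3 H each → 6
  1 × C: 1 H
  1 × C (aromatic): no H
  1 × O: 1 H
  1 × O (charge -1): no H
  Total hydrogens = 21.
Net charge -1.
Molecular formula: C17H21O5-

C17H21O5-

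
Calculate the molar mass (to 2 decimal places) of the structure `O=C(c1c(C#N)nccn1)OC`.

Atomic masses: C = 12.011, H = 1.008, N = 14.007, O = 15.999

Molecular formula: C7H5N3O2.
M = 7×12.011 + 5×1.008 + 3×14.007 + 2×15.999 = 163.14 g/mol.

163.14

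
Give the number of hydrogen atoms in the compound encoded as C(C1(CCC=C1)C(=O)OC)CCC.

18

Hydrogens are implicit in SMILES; fill each atom to its normal valence:
  5 × C: 2 H each → 10
  2 × C: 3 H each → 6
  2 × C: 1 H each → 2
  2 × C: no H
  2 × O: no H
  Total hydrogens = 18.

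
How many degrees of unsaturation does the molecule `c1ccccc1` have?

Molecular formula from the SMILES: C6H6.
DoU = (2C + 2 + N − H − X)/2 = (2·6 + 2 + 0 − 6 − 0)/2 = 8/2 = 4.
(Structurally: 1 ring(s) + 3 π bond(s) = 4.)

4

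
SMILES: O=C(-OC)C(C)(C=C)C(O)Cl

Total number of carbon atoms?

7

The symbol for carbon appears 7 times in the SMILES. (Cl is a single chlorine, not C + l.)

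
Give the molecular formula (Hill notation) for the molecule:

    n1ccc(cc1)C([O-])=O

Heavy atoms from the SMILES: 6 C, 1 N, 2 O.
Implicit hydrogens by atom environment:
  4 × C (aromatic): 1 H each → 4
  1 × C (aromatic): no H
  1 × C: no H
  1 × N (aromatic): no H
  1 × O: no H
  1 × O (charge -1): no H
  Total hydrogens = 4.
Net charge -1.
Molecular formula: C6H4NO2-

C6H4NO2-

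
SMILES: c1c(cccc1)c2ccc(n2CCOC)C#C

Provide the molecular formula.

C15H15NO

Heavy atoms from the SMILES: 15 C, 1 N, 1 O.
Implicit hydrogens by atom environment:
  7 × C (aromatic): 1 H each → 7
  3 × C (aromatic): no H
  2 × C: 2 H each → 4
  1 × C: 3 H
  1 × C: 1 H
  1 × C: no H
  1 × N (aromatic): no H
  1 × O: no H
  Total hydrogens = 15.
Molecular formula: C15H15NO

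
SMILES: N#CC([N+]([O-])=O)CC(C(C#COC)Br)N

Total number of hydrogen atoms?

10

Hydrogens are implicit in SMILES; fill each atom to its normal valence:
  3 × C: 1 H each → 3
  3 × C: no H
  2 × O: no H
  1 × Br: no H
  1 × C: 3 H
  1 × C: 2 H
  1 × N: 2 H
  1 × N (charge +1): no H
  1 × N: no H
  1 × O (charge -1): no H
  Total hydrogens = 10.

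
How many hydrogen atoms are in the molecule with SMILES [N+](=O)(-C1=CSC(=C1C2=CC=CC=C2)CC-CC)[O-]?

Hydrogens are implicit in SMILES; fill each atom to its normal valence:
  6 × C (aromatic): 1 H each → 6
  4 × C (aromatic): no H
  3 × C: 2 H each → 6
  1 × C: 3 H
  1 × N (charge +1): no H
  1 × O: no H
  1 × O (charge -1): no H
  1 × S (aromatic): no H
  Total hydrogens = 15.

15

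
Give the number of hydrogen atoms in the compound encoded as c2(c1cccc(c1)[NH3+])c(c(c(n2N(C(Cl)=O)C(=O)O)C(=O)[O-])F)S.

Hydrogens are implicit in SMILES; fill each atom to its normal valence:
  6 × C (aromatic): no H
  4 × C (aromatic): 1 H each → 4
  3 × C: no H
  3 × O: no H
  1 × Cl: no H
  1 × F: no H
  1 × N (charge +1): 3 H
  1 × N (aromatic): no H
  1 × N: no H
  1 × O: 1 H
  1 × O (charge -1): no H
  1 × S: 1 H
  Total hydrogens = 9.

9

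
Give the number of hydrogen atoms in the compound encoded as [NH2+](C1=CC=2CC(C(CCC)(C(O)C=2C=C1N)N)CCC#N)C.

Hydrogens are implicit in SMILES; fill each atom to its normal valence:
  5 × C: 2 H each → 10
  4 × C (aromatic): no H
  2 × C: 3 H each → 6
  2 × C (aromatic): 1 H each → 2
  2 × C: 1 H each → 2
  2 × C: no H
  2 × N: 2 H each → 4
  1 × N (charge +1): 2 H
  1 × N: no H
  1 × O: 1 H
  Total hydrogens = 27.

27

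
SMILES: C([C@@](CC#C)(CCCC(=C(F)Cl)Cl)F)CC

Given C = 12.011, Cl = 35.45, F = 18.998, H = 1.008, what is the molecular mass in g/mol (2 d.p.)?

269.16

Molecular formula: C12H16Cl2F2.
M = 12×12.011 + 2×35.45 + 2×18.998 + 16×1.008 = 269.16 g/mol.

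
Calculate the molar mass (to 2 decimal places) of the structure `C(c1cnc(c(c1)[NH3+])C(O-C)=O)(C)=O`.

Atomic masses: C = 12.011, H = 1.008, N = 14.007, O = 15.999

195.20

Molecular formula: C9H11N2O3+.
M = 9×12.011 + 11×1.008 + 2×14.007 + 3×15.999 = 195.20 g/mol.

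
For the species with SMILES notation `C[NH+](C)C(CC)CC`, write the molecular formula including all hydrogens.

Heavy atoms from the SMILES: 7 C, 1 N.
Implicit hydrogens by atom environment:
  4 × C: 3 H each → 12
  2 × C: 2 H each → 4
  1 × C: 1 H
  1 × N (charge +1): 1 H
  Total hydrogens = 18.
Net charge +1.
Molecular formula: C7H18N+

C7H18N+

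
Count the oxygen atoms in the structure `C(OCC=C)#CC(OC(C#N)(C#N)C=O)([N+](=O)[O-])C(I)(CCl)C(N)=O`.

6

The symbol for oxygen appears 6 times in the SMILES.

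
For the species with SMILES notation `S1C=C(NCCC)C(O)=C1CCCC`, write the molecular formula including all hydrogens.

C11H19NOS

Heavy atoms from the SMILES: 11 C, 1 N, 1 O, 1 S.
Implicit hydrogens by atom environment:
  5 × C: 2 H each → 10
  3 × C (aromatic): no H
  2 × C: 3 H each → 6
  1 × C (aromatic): 1 H
  1 × N: 1 H
  1 × O: 1 H
  1 × S (aromatic): no H
  Total hydrogens = 19.
Molecular formula: C11H19NOS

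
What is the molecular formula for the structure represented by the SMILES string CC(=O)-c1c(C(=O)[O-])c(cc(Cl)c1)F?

C9H5ClFO3-

Heavy atoms from the SMILES: 9 C, 1 Cl, 1 F, 3 O.
Implicit hydrogens by atom environment:
  4 × C (aromatic): no H
  2 × C (aromatic): 1 H each → 2
  2 × C: no H
  2 × O: no H
  1 × C: 3 H
  1 × Cl: no H
  1 × F: no H
  1 × O (charge -1): no H
  Total hydrogens = 5.
Net charge -1.
Molecular formula: C9H5ClFO3-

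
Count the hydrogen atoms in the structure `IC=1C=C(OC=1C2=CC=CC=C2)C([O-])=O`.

Hydrogens are implicit in SMILES; fill each atom to its normal valence:
  6 × C (aromatic): 1 H each → 6
  4 × C (aromatic): no H
  1 × C: no H
  1 × I: no H
  1 × O (aromatic): no H
  1 × O: no H
  1 × O (charge -1): no H
  Total hydrogens = 6.

6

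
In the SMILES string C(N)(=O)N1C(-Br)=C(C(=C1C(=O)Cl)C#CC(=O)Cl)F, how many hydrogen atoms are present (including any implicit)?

2

Hydrogens are implicit in SMILES; fill each atom to its normal valence:
  5 × C: no H
  4 × C (aromatic): no H
  3 × O: no H
  2 × Cl: no H
  1 × Br: no H
  1 × F: no H
  1 × N: 2 H
  1 × N (aromatic): no H
  Total hydrogens = 2.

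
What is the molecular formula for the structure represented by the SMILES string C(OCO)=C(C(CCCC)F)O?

Heavy atoms from the SMILES: 8 C, 1 F, 3 O.
Implicit hydrogens by atom environment:
  4 × C: 2 H each → 8
  2 × C: 1 H each → 2
  2 × O: 1 H each → 2
  1 × C: 3 H
  1 × C: no H
  1 × F: no H
  1 × O: no H
  Total hydrogens = 15.
Molecular formula: C8H15FO3

C8H15FO3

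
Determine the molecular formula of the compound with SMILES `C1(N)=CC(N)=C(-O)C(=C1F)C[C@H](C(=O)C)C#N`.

Heavy atoms from the SMILES: 11 C, 1 F, 3 N, 2 O.
Implicit hydrogens by atom environment:
  5 × C (aromatic): no H
  2 × C: no H
  2 × N: 2 H each → 4
  1 × C: 3 H
  1 × C: 2 H
  1 × C (aromatic): 1 H
  1 × C: 1 H
  1 × F: no H
  1 × N: no H
  1 × O: 1 H
  1 × O: no H
  Total hydrogens = 12.
Molecular formula: C11H12FN3O2

C11H12FN3O2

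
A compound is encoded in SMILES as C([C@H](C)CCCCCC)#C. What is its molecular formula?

C10H18

Heavy atoms from the SMILES: 10 C.
Implicit hydrogens by atom environment:
  5 × C: 2 H each → 10
  2 × C: 3 H each → 6
  2 × C: 1 H each → 2
  1 × C: no H
  Total hydrogens = 18.
Molecular formula: C10H18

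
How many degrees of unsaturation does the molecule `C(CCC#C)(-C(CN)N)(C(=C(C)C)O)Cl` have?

3

Molecular formula from the SMILES: C11H19ClN2O.
DoU = (2C + 2 + N − H − X)/2 = (2·11 + 2 + 2 − 19 − 1)/2 = 6/2 = 3.
(Structurally: 0 ring(s) + 3 π bond(s) = 3.)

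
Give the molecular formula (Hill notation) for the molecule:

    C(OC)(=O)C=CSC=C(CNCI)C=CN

Heavy atoms from the SMILES: 10 C, 1 I, 2 N, 2 O, 1 S.
Implicit hydrogens by atom environment:
  5 × C: 1 H each → 5
  2 × C: 2 H each → 4
  2 × C: no H
  2 × O: no H
  1 × C: 3 H
  1 × I: no H
  1 × N: 2 H
  1 × N: 1 H
  1 × S: no H
  Total hydrogens = 15.
Molecular formula: C10H15IN2O2S

C10H15IN2O2S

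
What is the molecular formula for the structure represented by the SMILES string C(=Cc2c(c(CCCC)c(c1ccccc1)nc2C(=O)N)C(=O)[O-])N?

C19H20N3O3-

Heavy atoms from the SMILES: 19 C, 3 N, 3 O.
Implicit hydrogens by atom environment:
  6 × C (aromatic): no H
  5 × C (aromatic): 1 H each → 5
  3 × C: 2 H each → 6
  2 × C: 1 H each → 2
  2 × C: no H
  2 × N: 2 H each → 4
  2 × O: no H
  1 × C: 3 H
  1 × N (aromatic): no H
  1 × O (charge -1): no H
  Total hydrogens = 20.
Net charge -1.
Molecular formula: C19H20N3O3-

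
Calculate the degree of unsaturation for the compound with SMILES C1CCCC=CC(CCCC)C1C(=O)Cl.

Molecular formula from the SMILES: C13H21ClO.
DoU = (2C + 2 + N − H − X)/2 = (2·13 + 2 + 0 − 21 − 1)/2 = 6/2 = 3.
(Structurally: 1 ring(s) + 2 π bond(s) = 3.)

3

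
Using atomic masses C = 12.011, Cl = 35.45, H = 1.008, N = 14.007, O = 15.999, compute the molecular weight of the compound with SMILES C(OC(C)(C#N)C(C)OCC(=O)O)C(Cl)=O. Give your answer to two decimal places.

Molecular formula: C9H12ClNO5.
M = 9×12.011 + 1×35.45 + 12×1.008 + 1×14.007 + 5×15.999 = 249.65 g/mol.

249.65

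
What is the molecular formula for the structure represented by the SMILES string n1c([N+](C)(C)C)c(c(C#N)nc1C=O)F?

C9H10FN4O+

Heavy atoms from the SMILES: 9 C, 1 F, 4 N, 1 O.
Implicit hydrogens by atom environment:
  4 × C (aromatic): no H
  3 × C: 3 H each → 9
  2 × N (aromatic): no H
  1 × C: 1 H
  1 × C: no H
  1 × F: no H
  1 × N: no H
  1 × N (charge +1): no H
  1 × O: no H
  Total hydrogens = 10.
Net charge +1.
Molecular formula: C9H10FN4O+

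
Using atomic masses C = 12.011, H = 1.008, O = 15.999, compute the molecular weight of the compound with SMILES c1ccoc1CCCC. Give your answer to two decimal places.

124.18

Molecular formula: C8H12O.
M = 8×12.011 + 12×1.008 + 1×15.999 = 124.18 g/mol.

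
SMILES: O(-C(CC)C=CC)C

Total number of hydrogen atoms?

14

Hydrogens are implicit in SMILES; fill each atom to its normal valence:
  3 × C: 3 H each → 9
  3 × C: 1 H each → 3
  1 × C: 2 H
  1 × O: no H
  Total hydrogens = 14.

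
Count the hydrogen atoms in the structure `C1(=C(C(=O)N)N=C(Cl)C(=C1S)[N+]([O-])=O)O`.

Hydrogens are implicit in SMILES; fill each atom to its normal valence:
  5 × C (aromatic): no H
  2 × O: no H
  1 × C: no H
  1 × Cl: no H
  1 × N: 2 H
  1 × N (aromatic): no H
  1 × N (charge +1): no H
  1 × O: 1 H
  1 × O (charge -1): no H
  1 × S: 1 H
  Total hydrogens = 4.

4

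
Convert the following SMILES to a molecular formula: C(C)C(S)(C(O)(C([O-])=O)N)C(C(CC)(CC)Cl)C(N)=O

Heavy atoms from the SMILES: 12 C, 1 Cl, 2 N, 4 O, 1 S.
Implicit hydrogens by atom environment:
  5 × C: no H
  3 × C: 3 H each → 9
  3 × C: 2 H each → 6
  2 × N: 2 H each → 4
  2 × O: no H
  1 × C: 1 H
  1 × Cl: no H
  1 × O: 1 H
  1 × O (charge -1): no H
  1 × S: 1 H
  Total hydrogens = 22.
Net charge -1.
Molecular formula: C12H22ClN2O4S-

C12H22ClN2O4S-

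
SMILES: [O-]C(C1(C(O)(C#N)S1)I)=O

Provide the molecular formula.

C4HINO3S-

Heavy atoms from the SMILES: 4 C, 1 I, 1 N, 3 O, 1 S.
Implicit hydrogens by atom environment:
  4 × C: no H
  1 × I: no H
  1 × N: no H
  1 × O: 1 H
  1 × O: no H
  1 × O (charge -1): no H
  1 × S: no H
  Total hydrogens = 1.
Net charge -1.
Molecular formula: C4HINO3S-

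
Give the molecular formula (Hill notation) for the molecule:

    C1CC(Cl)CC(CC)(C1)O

C8H15ClO

Heavy atoms from the SMILES: 8 C, 1 Cl, 1 O.
Implicit hydrogens by atom environment:
  5 × C: 2 H each → 10
  1 × C: 3 H
  1 × C: 1 H
  1 × C: no H
  1 × Cl: no H
  1 × O: 1 H
  Total hydrogens = 15.
Molecular formula: C8H15ClO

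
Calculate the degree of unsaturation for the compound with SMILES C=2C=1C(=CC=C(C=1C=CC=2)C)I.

Molecular formula from the SMILES: C11H9I.
DoU = (2C + 2 + N − H − X)/2 = (2·11 + 2 + 0 − 9 − 1)/2 = 14/2 = 7.
(Structurally: 2 ring(s) + 5 π bond(s) = 7.)

7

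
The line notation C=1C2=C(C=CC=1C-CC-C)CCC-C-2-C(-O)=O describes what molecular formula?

Heavy atoms from the SMILES: 15 C, 2 O.
Implicit hydrogens by atom environment:
  6 × C: 2 H each → 12
  3 × C (aromatic): 1 H each → 3
  3 × C (aromatic): no H
  1 × C: 3 H
  1 × C: 1 H
  1 × C: no H
  1 × O: 1 H
  1 × O: no H
  Total hydrogens = 20.
Molecular formula: C15H20O2

C15H20O2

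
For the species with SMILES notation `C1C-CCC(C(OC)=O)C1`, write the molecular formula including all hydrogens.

C8H14O2

Heavy atoms from the SMILES: 8 C, 2 O.
Implicit hydrogens by atom environment:
  5 × C: 2 H each → 10
  2 × O: no H
  1 × C: 3 H
  1 × C: 1 H
  1 × C: no H
  Total hydrogens = 14.
Molecular formula: C8H14O2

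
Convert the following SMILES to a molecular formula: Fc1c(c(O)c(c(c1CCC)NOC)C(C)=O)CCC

Heavy atoms from the SMILES: 15 C, 1 F, 1 N, 3 O.
Implicit hydrogens by atom environment:
  6 × C (aromatic): no H
  4 × C: 3 H each → 12
  4 × C: 2 H each → 8
  2 × O: no H
  1 × C: no H
  1 × F: no H
  1 × N: 1 H
  1 × O: 1 H
  Total hydrogens = 22.
Molecular formula: C15H22FNO3

C15H22FNO3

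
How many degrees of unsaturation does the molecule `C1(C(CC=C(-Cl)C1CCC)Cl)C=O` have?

Molecular formula from the SMILES: C10H14Cl2O.
DoU = (2C + 2 + N − H − X)/2 = (2·10 + 2 + 0 − 14 − 2)/2 = 6/2 = 3.
(Structurally: 1 ring(s) + 2 π bond(s) = 3.)

3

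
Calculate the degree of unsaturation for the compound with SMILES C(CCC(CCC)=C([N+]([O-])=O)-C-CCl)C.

Molecular formula from the SMILES: C11H20ClNO2.
DoU = (2C + 2 + N − H − X)/2 = (2·11 + 2 + 1 − 20 − 1)/2 = 4/2 = 2.
(Structurally: 0 ring(s) + 2 π bond(s) = 2.)

2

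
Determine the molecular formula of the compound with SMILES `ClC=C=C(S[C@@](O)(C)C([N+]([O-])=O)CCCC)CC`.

C12H20ClNO3S

Heavy atoms from the SMILES: 12 C, 1 Cl, 1 N, 3 O, 1 S.
Implicit hydrogens by atom environment:
  4 × C: 2 H each → 8
  3 × C: 3 H each → 9
  3 × C: no H
  2 × C: 1 H each → 2
  1 × Cl: no H
  1 × N (charge +1): no H
  1 × O: 1 H
  1 × O: no H
  1 × O (charge -1): no H
  1 × S: no H
  Total hydrogens = 20.
Molecular formula: C12H20ClNO3S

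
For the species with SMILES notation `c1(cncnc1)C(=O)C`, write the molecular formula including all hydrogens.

Heavy atoms from the SMILES: 6 C, 2 N, 1 O.
Implicit hydrogens by atom environment:
  3 × C (aromatic): 1 H each → 3
  2 × N (aromatic): no H
  1 × C: 3 H
  1 × C (aromatic): no H
  1 × C: no H
  1 × O: no H
  Total hydrogens = 6.
Molecular formula: C6H6N2O

C6H6N2O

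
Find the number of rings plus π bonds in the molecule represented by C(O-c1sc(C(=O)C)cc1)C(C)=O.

Molecular formula from the SMILES: C9H10O3S.
DoU = (2C + 2 + N − H − X)/2 = (2·9 + 2 + 0 − 10 − 0)/2 = 10/2 = 5.
(Structurally: 1 ring(s) + 4 π bond(s) = 5.)

5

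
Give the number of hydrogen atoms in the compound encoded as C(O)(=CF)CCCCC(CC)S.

Hydrogens are implicit in SMILES; fill each atom to its normal valence:
  5 × C: 2 H each → 10
  2 × C: 1 H each → 2
  1 × C: 3 H
  1 × C: no H
  1 × F: no H
  1 × O: 1 H
  1 × S: 1 H
  Total hydrogens = 17.

17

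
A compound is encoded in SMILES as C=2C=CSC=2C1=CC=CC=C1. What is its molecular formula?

C10H8S

Heavy atoms from the SMILES: 10 C, 1 S.
Implicit hydrogens by atom environment:
  8 × C (aromatic): 1 H each → 8
  2 × C (aromatic): no H
  1 × S (aromatic): no H
  Total hydrogens = 8.
Molecular formula: C10H8S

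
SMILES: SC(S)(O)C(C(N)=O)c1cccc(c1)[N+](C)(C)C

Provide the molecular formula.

C12H19N2O2S2+

Heavy atoms from the SMILES: 12 C, 2 N, 2 O, 2 S.
Implicit hydrogens by atom environment:
  4 × C (aromatic): 1 H each → 4
  3 × C: 3 H each → 9
  2 × C: no H
  2 × C (aromatic): no H
  2 × S: 1 H each → 2
  1 × C: 1 H
  1 × N: 2 H
  1 × N (charge +1): no H
  1 × O: 1 H
  1 × O: no H
  Total hydrogens = 19.
Net charge +1.
Molecular formula: C12H19N2O2S2+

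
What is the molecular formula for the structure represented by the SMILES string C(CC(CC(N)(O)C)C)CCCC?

C11H25NO

Heavy atoms from the SMILES: 11 C, 1 N, 1 O.
Implicit hydrogens by atom environment:
  6 × C: 2 H each → 12
  3 × C: 3 H each → 9
  1 × C: 1 H
  1 × C: no H
  1 × N: 2 H
  1 × O: 1 H
  Total hydrogens = 25.
Molecular formula: C11H25NO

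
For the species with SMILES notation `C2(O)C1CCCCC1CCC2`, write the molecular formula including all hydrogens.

C10H18O

Heavy atoms from the SMILES: 10 C, 1 O.
Implicit hydrogens by atom environment:
  7 × C: 2 H each → 14
  3 × C: 1 H each → 3
  1 × O: 1 H
  Total hydrogens = 18.
Molecular formula: C10H18O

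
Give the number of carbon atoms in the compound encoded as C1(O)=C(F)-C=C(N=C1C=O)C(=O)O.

7

The symbol for carbon appears 7 times in the SMILES.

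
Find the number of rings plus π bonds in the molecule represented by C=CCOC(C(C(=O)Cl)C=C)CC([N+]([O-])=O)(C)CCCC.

Molecular formula from the SMILES: C15H24ClNO4.
DoU = (2C + 2 + N − H − X)/2 = (2·15 + 2 + 1 − 24 − 1)/2 = 8/2 = 4.
(Structurally: 0 ring(s) + 4 π bond(s) = 4.)

4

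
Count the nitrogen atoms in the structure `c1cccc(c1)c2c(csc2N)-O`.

The symbol for nitrogen appears 1 time in the SMILES.

1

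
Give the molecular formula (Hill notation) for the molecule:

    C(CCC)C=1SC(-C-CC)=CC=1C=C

C13H20S

Heavy atoms from the SMILES: 13 C, 1 S.
Implicit hydrogens by atom environment:
  6 × C: 2 H each → 12
  3 × C (aromatic): no H
  2 × C: 3 H each → 6
  1 × C (aromatic): 1 H
  1 × C: 1 H
  1 × S (aromatic): no H
  Total hydrogens = 20.
Molecular formula: C13H20S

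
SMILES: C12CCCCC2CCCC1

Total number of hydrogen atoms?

18

Hydrogens are implicit in SMILES; fill each atom to its normal valence:
  8 × C: 2 H each → 16
  2 × C: 1 H each → 2
  Total hydrogens = 18.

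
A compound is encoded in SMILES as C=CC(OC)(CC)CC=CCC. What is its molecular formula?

Heavy atoms from the SMILES: 11 C, 1 O.
Implicit hydrogens by atom environment:
  4 × C: 2 H each → 8
  3 × C: 3 H each → 9
  3 × C: 1 H each → 3
  1 × C: no H
  1 × O: no H
  Total hydrogens = 20.
Molecular formula: C11H20O

C11H20O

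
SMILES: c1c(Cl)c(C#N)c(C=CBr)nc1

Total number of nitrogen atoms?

2

The symbol for nitrogen appears 2 times in the SMILES.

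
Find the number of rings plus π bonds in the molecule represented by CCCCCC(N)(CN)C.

Molecular formula from the SMILES: C8H20N2.
DoU = (2C + 2 + N − H − X)/2 = (2·8 + 2 + 2 − 20 − 0)/2 = 0/2 = 0.
(Structurally: 0 ring(s) + 0 π bond(s) = 0.)

0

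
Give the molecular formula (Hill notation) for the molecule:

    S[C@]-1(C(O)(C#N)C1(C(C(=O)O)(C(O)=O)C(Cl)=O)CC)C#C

C12H10ClNO6S

Heavy atoms from the SMILES: 12 C, 1 Cl, 1 N, 6 O, 1 S.
Implicit hydrogens by atom environment:
  9 × C: no H
  3 × O: 1 H each → 3
  3 × O: no H
  1 × C: 3 H
  1 × C: 2 H
  1 × C: 1 H
  1 × Cl: no H
  1 × N: no H
  1 × S: 1 H
  Total hydrogens = 10.
Molecular formula: C12H10ClNO6S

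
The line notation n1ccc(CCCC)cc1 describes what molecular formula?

Heavy atoms from the SMILES: 9 C, 1 N.
Implicit hydrogens by atom environment:
  4 × C (aromatic): 1 H each → 4
  3 × C: 2 H each → 6
  1 × C: 3 H
  1 × C (aromatic): no H
  1 × N (aromatic): no H
  Total hydrogens = 13.
Molecular formula: C9H13N

C9H13N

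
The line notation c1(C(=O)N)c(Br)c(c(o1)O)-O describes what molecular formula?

Heavy atoms from the SMILES: 1 Br, 5 C, 1 N, 4 O.
Implicit hydrogens by atom environment:
  4 × C (aromatic): no H
  2 × O: 1 H each → 2
  1 × Br: no H
  1 × C: no H
  1 × N: 2 H
  1 × O (aromatic): no H
  1 × O: no H
  Total hydrogens = 4.
Molecular formula: C5H4BrNO4

C5H4BrNO4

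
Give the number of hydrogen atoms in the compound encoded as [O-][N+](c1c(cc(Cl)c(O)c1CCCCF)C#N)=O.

Hydrogens are implicit in SMILES; fill each atom to its normal valence:
  5 × C (aromatic): no H
  4 × C: 2 H each → 8
  1 × C (aromatic): 1 H
  1 × C: no H
  1 × Cl: no H
  1 × F: no H
  1 × N (charge +1): no H
  1 × N: no H
  1 × O: 1 H
  1 × O: no H
  1 × O (charge -1): no H
  Total hydrogens = 10.

10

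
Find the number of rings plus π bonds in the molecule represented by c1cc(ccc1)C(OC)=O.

Molecular formula from the SMILES: C8H8O2.
DoU = (2C + 2 + N − H − X)/2 = (2·8 + 2 + 0 − 8 − 0)/2 = 10/2 = 5.
(Structurally: 1 ring(s) + 4 π bond(s) = 5.)

5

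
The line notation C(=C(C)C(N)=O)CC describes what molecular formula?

Heavy atoms from the SMILES: 6 C, 1 N, 1 O.
Implicit hydrogens by atom environment:
  2 × C: 3 H each → 6
  2 × C: no H
  1 × C: 2 H
  1 × C: 1 H
  1 × N: 2 H
  1 × O: no H
  Total hydrogens = 11.
Molecular formula: C6H11NO

C6H11NO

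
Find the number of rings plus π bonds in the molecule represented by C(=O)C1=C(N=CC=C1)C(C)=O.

6

Molecular formula from the SMILES: C8H7NO2.
DoU = (2C + 2 + N − H − X)/2 = (2·8 + 2 + 1 − 7 − 0)/2 = 12/2 = 6.
(Structurally: 1 ring(s) + 5 π bond(s) = 6.)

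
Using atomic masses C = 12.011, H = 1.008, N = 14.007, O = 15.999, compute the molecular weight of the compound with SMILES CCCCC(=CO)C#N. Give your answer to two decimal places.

125.17

Molecular formula: C7H11NO.
M = 7×12.011 + 11×1.008 + 1×14.007 + 1×15.999 = 125.17 g/mol.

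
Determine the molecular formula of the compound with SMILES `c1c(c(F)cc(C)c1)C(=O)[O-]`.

Heavy atoms from the SMILES: 8 C, 1 F, 2 O.
Implicit hydrogens by atom environment:
  3 × C (aromatic): 1 H each → 3
  3 × C (aromatic): no H
  1 × C: 3 H
  1 × C: no H
  1 × F: no H
  1 × O: no H
  1 × O (charge -1): no H
  Total hydrogens = 6.
Net charge -1.
Molecular formula: C8H6FO2-

C8H6FO2-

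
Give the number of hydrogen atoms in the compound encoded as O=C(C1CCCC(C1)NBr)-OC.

14

Hydrogens are implicit in SMILES; fill each atom to its normal valence:
  4 × C: 2 H each → 8
  2 × C: 1 H each → 2
  2 × O: no H
  1 × Br: no H
  1 × C: 3 H
  1 × C: no H
  1 × N: 1 H
  Total hydrogens = 14.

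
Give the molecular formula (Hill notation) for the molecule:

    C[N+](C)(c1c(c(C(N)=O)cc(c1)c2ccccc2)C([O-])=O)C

Heavy atoms from the SMILES: 17 C, 2 N, 3 O.
Implicit hydrogens by atom environment:
  7 × C (aromatic): 1 H each → 7
  5 × C (aromatic): no H
  3 × C: 3 H each → 9
  2 × C: no H
  2 × O: no H
  1 × N: 2 H
  1 × N (charge +1): no H
  1 × O (charge -1): no H
  Total hydrogens = 18.
Molecular formula: C17H18N2O3

C17H18N2O3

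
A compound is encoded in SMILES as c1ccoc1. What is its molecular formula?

C4H4O

Heavy atoms from the SMILES: 4 C, 1 O.
Implicit hydrogens by atom environment:
  4 × C (aromatic): 1 H each → 4
  1 × O (aromatic): no H
  Total hydrogens = 4.
Molecular formula: C4H4O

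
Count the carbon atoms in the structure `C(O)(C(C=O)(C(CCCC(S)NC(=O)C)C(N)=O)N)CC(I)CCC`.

16

The symbol for carbon appears 16 times in the SMILES.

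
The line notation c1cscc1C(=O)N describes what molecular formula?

Heavy atoms from the SMILES: 5 C, 1 N, 1 O, 1 S.
Implicit hydrogens by atom environment:
  3 × C (aromatic): 1 H each → 3
  1 × C (aromatic): no H
  1 × C: no H
  1 × N: 2 H
  1 × O: no H
  1 × S (aromatic): no H
  Total hydrogens = 5.
Molecular formula: C5H5NOS

C5H5NOS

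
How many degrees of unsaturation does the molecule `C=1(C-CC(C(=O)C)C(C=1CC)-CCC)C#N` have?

5

Molecular formula from the SMILES: C14H21NO.
DoU = (2C + 2 + N − H − X)/2 = (2·14 + 2 + 1 − 21 − 0)/2 = 10/2 = 5.
(Structurally: 1 ring(s) + 4 π bond(s) = 5.)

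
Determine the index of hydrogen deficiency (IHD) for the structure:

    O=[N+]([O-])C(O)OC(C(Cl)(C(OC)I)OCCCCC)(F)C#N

Molecular formula from the SMILES: C11H17ClFIN2O6.
DoU = (2C + 2 + N − H − X)/2 = (2·11 + 2 + 2 − 17 − 3)/2 = 6/2 = 3.
(Structurally: 0 ring(s) + 3 π bond(s) = 3.)

3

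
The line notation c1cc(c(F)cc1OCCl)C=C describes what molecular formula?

C9H8ClFO

Heavy atoms from the SMILES: 9 C, 1 Cl, 1 F, 1 O.
Implicit hydrogens by atom environment:
  3 × C (aromatic): 1 H each → 3
  3 × C (aromatic): no H
  2 × C: 2 H each → 4
  1 × C: 1 H
  1 × Cl: no H
  1 × F: no H
  1 × O: no H
  Total hydrogens = 8.
Molecular formula: C9H8ClFO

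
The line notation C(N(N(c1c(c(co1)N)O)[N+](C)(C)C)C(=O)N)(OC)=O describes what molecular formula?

Heavy atoms from the SMILES: 10 C, 5 N, 5 O.
Implicit hydrogens by atom environment:
  4 × C: 3 H each → 12
  3 × C (aromatic): no H
  3 × O: no H
  2 × C: no H
  2 × N: 2 H each → 4
  2 × N: no H
  1 × C (aromatic): 1 H
  1 × N (charge +1): no H
  1 × O: 1 H
  1 × O (aromatic): no H
  Total hydrogens = 18.
Net charge +1.
Molecular formula: C10H18N5O5+

C10H18N5O5+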